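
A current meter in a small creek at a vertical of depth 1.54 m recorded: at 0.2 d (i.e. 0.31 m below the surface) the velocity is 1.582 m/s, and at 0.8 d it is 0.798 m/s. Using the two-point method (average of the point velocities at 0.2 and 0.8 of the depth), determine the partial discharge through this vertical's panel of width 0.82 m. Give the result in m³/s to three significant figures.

1.50 m³/s

v̄ = (1.582 + 0.798) / 2 = 1.190 m/s
q = v̄ × d × w = 1.190 × 1.54 × 0.82 = 1.503 m³/s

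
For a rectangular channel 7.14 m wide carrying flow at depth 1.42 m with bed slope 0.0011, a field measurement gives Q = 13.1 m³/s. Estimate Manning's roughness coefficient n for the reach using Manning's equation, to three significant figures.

A = b·y = 7.14 × 1.42 = 10.14 m²
P = b + 2y = 7.14 + 2×1.42 = 9.980 m
R = A/P = 10.14/9.980 = 1.016 m
n = (1/Q)·A·R^(2/3)·S^(1/2) = (1/13.1) × 10.14 × 1.011 × 0.03317 = 0.02594

0.0259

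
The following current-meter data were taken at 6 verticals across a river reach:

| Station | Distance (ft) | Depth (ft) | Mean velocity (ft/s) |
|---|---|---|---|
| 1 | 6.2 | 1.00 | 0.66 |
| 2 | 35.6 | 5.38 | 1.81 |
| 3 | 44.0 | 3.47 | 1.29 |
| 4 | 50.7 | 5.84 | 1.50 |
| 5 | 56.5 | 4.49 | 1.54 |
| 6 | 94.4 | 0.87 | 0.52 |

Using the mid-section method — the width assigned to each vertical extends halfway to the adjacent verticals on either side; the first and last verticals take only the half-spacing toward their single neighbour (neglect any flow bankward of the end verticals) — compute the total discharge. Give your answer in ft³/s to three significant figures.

w_1 = (35.6 − 6.2)/2 = 14.7 ft; q_1 = 0.66 × 1.00 × 14.7 = 9.702 ft³/s
w_2 = (44.0 − 6.2)/2 = 18.9 ft; q_2 = 1.81 × 5.38 × 18.9 = 184.0 ft³/s
w_3 = (50.7 − 35.6)/2 = 7.55 ft; q_3 = 1.29 × 3.47 × 7.55 = 33.80 ft³/s
w_4 = (56.5 − 44.0)/2 = 6.25 ft; q_4 = 1.50 × 5.84 × 6.25 = 54.75 ft³/s
w_5 = (94.4 − 50.7)/2 = 21.85 ft; q_5 = 1.54 × 4.49 × 21.85 = 151.1 ft³/s
w_6 = (94.4 − 56.5)/2 = 18.95 ft; q_6 = 0.52 × 0.87 × 18.95 = 8.573 ft³/s
Q = Σ qᵢ = 441.9 ft³/s

442 ft³/s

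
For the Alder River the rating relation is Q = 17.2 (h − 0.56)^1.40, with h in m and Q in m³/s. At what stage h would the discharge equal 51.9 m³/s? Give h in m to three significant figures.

2.76 m

h − h₀ = (Q/C)^(1/b) = (51.9/17.2)^(1/1.40) = 2.201 m
h = 0.56 + 2.201 = 2.761 m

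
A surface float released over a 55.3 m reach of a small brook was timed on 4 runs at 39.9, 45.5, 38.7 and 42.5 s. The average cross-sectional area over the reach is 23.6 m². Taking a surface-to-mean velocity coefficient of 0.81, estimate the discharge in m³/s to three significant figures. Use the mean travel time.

25.4 m³/s

t̄ = (39.9 + 45.5 + 38.7 + 42.5) / 4 = 41.65 s
v_surface = L / t̄ = 55.3 / 41.65 = 1.328 m/s
v_mean = 0.81 × 1.328 = 1.075 m/s
Q = A × v_mean = 23.6 × 1.075 = 25.38 m³/s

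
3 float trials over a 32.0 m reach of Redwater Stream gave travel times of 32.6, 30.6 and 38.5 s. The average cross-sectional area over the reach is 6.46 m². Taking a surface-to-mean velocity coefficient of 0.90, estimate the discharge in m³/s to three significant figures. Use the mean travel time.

t̄ = (32.6 + 30.6 + 38.5) / 3 = 33.9 s
v_surface = L / t̄ = 32.0 / 33.9 = 0.9440 m/s
v_mean = 0.90 × 0.9440 = 0.8496 m/s
Q = A × v_mean = 6.46 × 0.8496 = 5.488 m³/s

5.49 m³/s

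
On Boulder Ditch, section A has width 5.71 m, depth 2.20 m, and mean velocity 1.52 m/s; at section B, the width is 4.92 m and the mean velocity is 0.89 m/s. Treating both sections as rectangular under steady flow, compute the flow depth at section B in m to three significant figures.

4.36 m

Q = A₁V₁ = (5.71×2.20) × 1.52 = 19.09 m³/s
d₂ = Q/(b₂ V₂) = 19.09/(4.92×0.89) = 4.361 m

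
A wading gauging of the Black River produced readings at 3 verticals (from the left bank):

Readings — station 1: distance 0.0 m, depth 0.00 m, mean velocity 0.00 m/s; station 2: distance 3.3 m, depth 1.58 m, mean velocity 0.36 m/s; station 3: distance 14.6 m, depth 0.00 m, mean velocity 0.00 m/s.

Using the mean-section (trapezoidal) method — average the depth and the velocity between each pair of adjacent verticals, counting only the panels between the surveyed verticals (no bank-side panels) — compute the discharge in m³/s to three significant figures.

Panel 1-2: Δb = 3.3 m, d̄ = (0.00+1.58)/2 = 0.79, v̄ = (0.00+0.36)/2 = 0.18 → q = 3.3×0.79×0.18 = 0.4693 m³/s
Panel 2-3: Δb = 11.3 m, d̄ = (1.58+0.00)/2 = 0.79, v̄ = (0.36+0.00)/2 = 0.18 → q = 11.3×0.79×0.18 = 1.607 m³/s
Q = Σ q = 2.076 m³/s

2.08 m³/s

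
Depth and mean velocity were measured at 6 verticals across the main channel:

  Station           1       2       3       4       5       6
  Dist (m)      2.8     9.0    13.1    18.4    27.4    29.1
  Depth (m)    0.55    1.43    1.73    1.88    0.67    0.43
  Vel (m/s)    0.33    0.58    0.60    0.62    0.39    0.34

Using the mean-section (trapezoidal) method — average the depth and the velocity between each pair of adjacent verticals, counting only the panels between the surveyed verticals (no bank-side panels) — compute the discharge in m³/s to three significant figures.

Panel 1-2: Δb = 6.2 m, d̄ = (0.55+1.43)/2 = 0.99, v̄ = (0.33+0.58)/2 = 0.455 → q = 6.2×0.99×0.455 = 2.793 m³/s
Panel 2-3: Δb = 4.1 m, d̄ = (1.43+1.73)/2 = 1.58, v̄ = (0.58+0.60)/2 = 0.59 → q = 4.1×1.58×0.59 = 3.822 m³/s
Panel 3-4: Δb = 5.3 m, d̄ = (1.73+1.88)/2 = 1.805, v̄ = (0.60+0.62)/2 = 0.61 → q = 5.3×1.805×0.61 = 5.836 m³/s
Panel 4-5: Δb = 9 m, d̄ = (1.88+0.67)/2 = 1.275, v̄ = (0.62+0.39)/2 = 0.505 → q = 9×1.275×0.505 = 5.795 m³/s
Panel 5-6: Δb = 1.7 m, d̄ = (0.67+0.43)/2 = 0.55, v̄ = (0.39+0.34)/2 = 0.365 → q = 1.7×0.55×0.365 = 0.3413 m³/s
Q = Σ q = 18.59 m³/s

18.6 m³/s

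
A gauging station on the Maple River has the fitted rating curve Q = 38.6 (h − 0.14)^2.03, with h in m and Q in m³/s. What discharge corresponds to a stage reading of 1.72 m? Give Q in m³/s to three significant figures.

97.7 m³/s

Q = 38.6 × (1.72 − 0.14)^2.03 = 38.6 × 1.58^2.03 = 97.69 m³/s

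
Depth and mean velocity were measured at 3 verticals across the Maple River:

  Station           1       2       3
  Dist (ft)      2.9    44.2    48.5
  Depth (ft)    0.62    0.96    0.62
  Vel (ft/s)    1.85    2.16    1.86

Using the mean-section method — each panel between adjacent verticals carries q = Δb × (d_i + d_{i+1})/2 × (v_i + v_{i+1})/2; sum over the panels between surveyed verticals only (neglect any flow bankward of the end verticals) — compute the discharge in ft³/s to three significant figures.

Panel 1-2: Δb = 41.3 ft, d̄ = (0.62+0.96)/2 = 0.79, v̄ = (1.85+2.16)/2 = 2.005 → q = 41.3×0.79×2.005 = 65.42 ft³/s
Panel 2-3: Δb = 4.3 ft, d̄ = (0.96+0.62)/2 = 0.79, v̄ = (2.16+1.86)/2 = 2.01 → q = 4.3×0.79×2.01 = 6.828 ft³/s
Q = Σ q = 72.25 ft³/s

72.2 ft³/s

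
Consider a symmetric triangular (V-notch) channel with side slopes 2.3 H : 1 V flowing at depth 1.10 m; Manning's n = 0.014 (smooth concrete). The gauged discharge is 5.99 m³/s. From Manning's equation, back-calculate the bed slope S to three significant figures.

0.00226

A = z·y² = 2.3×1.10² = 2.783 m²
P = 2y√(1+z²) = 2×1.10×√(1+2.3²) = 5.518 m
R = A/P = 2.783/5.518 = 0.5044 m
S = (Q·n / (1·A·R^(2/3)))² = (5.99×0.014 / (1×2.783×0.6336))² = 0.002261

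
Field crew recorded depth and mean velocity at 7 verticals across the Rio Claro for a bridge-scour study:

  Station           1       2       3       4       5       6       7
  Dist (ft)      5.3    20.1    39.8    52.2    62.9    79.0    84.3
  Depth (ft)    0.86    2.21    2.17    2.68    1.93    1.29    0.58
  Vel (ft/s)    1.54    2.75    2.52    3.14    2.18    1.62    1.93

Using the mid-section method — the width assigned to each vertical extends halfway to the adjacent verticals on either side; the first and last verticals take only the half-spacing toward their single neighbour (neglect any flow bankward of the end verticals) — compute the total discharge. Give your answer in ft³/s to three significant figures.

381 ft³/s

w_1 = (20.1 − 5.3)/2 = 7.4 ft; q_1 = 1.54 × 0.86 × 7.4 = 9.801 ft³/s
w_2 = (39.8 − 5.3)/2 = 17.25 ft; q_2 = 2.75 × 2.21 × 17.25 = 104.8 ft³/s
w_3 = (52.2 − 20.1)/2 = 16.05 ft; q_3 = 2.52 × 2.17 × 16.05 = 87.77 ft³/s
w_4 = (62.9 − 39.8)/2 = 11.55 ft; q_4 = 3.14 × 2.68 × 11.55 = 97.20 ft³/s
w_5 = (79.0 − 52.2)/2 = 13.4 ft; q_5 = 2.18 × 1.93 × 13.4 = 56.38 ft³/s
w_6 = (84.3 − 62.9)/2 = 10.7 ft; q_6 = 1.62 × 1.29 × 10.7 = 22.36 ft³/s
w_7 = (84.3 − 79.0)/2 = 2.65 ft; q_7 = 1.93 × 0.58 × 2.65 = 2.966 ft³/s
Q = Σ qᵢ = 381.3 ft³/s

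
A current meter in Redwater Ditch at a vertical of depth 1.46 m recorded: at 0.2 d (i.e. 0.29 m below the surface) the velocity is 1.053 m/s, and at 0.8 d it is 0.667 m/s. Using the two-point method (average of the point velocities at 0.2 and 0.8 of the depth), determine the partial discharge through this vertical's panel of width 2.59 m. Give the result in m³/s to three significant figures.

v̄ = (1.053 + 0.667) / 2 = 0.8600 m/s
q = v̄ × d × w = 0.8600 × 1.46 × 2.59 = 3.252 m³/s

3.25 m³/s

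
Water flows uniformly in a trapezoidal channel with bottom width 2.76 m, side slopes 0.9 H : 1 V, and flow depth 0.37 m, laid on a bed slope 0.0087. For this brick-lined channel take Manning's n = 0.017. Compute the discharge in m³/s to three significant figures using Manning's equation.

2.84 m³/s

A = (b + z·y)·y = (2.76 + 0.9×0.37)×0.37 = 1.144 m²
P = b + 2y√(1+z²) = 2.76 + 2×0.37×√(1+0.9²) = 3.756 m
R = A/P = 1.144/3.756 = 0.3047 m
Q = (1/n)·A·R^(2/3)·S^(1/2) = (1/0.017) × 1.144 × 0.3047^(2/3) × 0.0087^(1/2) = 2.843 m³/s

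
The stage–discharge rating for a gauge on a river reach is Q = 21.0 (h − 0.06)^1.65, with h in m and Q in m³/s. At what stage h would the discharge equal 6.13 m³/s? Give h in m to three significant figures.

0.534 m

h − h₀ = (Q/C)^(1/b) = (6.13/21.0)^(1/1.65) = 0.4741 m
h = 0.06 + 0.4741 = 0.5341 m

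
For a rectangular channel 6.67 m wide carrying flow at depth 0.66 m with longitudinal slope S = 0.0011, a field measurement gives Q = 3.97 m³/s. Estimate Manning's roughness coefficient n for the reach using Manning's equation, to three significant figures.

0.0247

A = b·y = 6.67 × 0.66 = 4.402 m²
P = b + 2y = 6.67 + 2×0.66 = 7.990 m
R = A/P = 4.402/7.990 = 0.5510 m
n = (1/Q)·A·R^(2/3)·S^(1/2) = (1/3.97) × 4.402 × 0.6721 × 0.03317 = 0.02472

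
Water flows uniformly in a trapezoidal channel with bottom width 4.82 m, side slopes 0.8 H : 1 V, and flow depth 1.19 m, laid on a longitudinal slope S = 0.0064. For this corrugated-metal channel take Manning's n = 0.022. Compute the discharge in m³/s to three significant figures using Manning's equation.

22.8 m³/s

A = (b + z·y)·y = (4.82 + 0.8×1.19)×1.19 = 6.869 m²
P = b + 2y√(1+z²) = 4.82 + 2×1.19×√(1+0.8²) = 7.868 m
R = A/P = 6.869/7.868 = 0.8730 m
Q = (1/n)·A·R^(2/3)·S^(1/2) = (1/0.022) × 6.869 × 0.8730^(2/3) × 0.0064^(1/2) = 22.81 m³/s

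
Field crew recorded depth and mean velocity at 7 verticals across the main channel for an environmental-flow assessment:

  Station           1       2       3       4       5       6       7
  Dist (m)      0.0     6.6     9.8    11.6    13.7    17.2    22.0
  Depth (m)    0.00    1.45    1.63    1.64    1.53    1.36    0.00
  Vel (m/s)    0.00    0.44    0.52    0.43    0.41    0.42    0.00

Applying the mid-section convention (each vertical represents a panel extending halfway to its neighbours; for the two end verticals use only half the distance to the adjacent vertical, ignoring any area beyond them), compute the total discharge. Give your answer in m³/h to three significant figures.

38700 m³/h

w_2 = (9.8 − 0.0)/2 = 4.9 m; q_2 = 0.44 × 1.45 × 4.9 = 3.126 m³/s
w_3 = (11.6 − 6.6)/2 = 2.5 m; q_3 = 0.52 × 1.63 × 2.5 = 2.119 m³/s
w_4 = (13.7 − 9.8)/2 = 1.95 m; q_4 = 0.43 × 1.64 × 1.95 = 1.375 m³/s
w_5 = (17.2 − 11.6)/2 = 2.8 m; q_5 = 0.41 × 1.53 × 2.8 = 1.756 m³/s
w_6 = (22.0 − 13.7)/2 = 4.15 m; q_6 = 0.42 × 1.36 × 4.15 = 2.370 m³/s
Stations 1, 7 contribute zero (depth or velocity is 0).
Q = Σ qᵢ = 10.75 m³/s
= 10.75 × 3600 = 38690 m³/h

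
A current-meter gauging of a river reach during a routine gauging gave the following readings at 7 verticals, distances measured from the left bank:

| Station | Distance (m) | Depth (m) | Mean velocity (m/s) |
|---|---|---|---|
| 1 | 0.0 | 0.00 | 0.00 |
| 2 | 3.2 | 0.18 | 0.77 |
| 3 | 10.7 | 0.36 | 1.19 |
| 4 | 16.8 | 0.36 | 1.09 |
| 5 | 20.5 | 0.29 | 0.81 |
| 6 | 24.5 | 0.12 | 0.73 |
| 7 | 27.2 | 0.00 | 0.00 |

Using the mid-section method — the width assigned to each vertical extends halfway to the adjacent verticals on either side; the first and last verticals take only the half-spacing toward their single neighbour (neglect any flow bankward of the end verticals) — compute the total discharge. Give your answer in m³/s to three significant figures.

6.78 m³/s

w_2 = (10.7 − 0.0)/2 = 5.35 m; q_2 = 0.77 × 0.18 × 5.35 = 0.7415 m³/s
w_3 = (16.8 − 3.2)/2 = 6.8 m; q_3 = 1.19 × 0.36 × 6.8 = 2.913 m³/s
w_4 = (20.5 − 10.7)/2 = 4.9 m; q_4 = 1.09 × 0.36 × 4.9 = 1.923 m³/s
w_5 = (24.5 − 16.8)/2 = 3.85 m; q_5 = 0.81 × 0.29 × 3.85 = 0.9044 m³/s
w_6 = (27.2 − 20.5)/2 = 3.35 m; q_6 = 0.73 × 0.12 × 3.35 = 0.2935 m³/s
Stations 1, 7 contribute zero (depth or velocity is 0).
Q = Σ qᵢ = 6.775 m³/s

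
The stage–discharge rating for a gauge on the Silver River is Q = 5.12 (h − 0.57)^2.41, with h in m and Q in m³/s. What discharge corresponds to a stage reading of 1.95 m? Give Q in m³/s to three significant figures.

Q = 5.12 × (1.95 − 0.57)^2.41 = 5.12 × 1.38^2.41 = 11.13 m³/s

11.1 m³/s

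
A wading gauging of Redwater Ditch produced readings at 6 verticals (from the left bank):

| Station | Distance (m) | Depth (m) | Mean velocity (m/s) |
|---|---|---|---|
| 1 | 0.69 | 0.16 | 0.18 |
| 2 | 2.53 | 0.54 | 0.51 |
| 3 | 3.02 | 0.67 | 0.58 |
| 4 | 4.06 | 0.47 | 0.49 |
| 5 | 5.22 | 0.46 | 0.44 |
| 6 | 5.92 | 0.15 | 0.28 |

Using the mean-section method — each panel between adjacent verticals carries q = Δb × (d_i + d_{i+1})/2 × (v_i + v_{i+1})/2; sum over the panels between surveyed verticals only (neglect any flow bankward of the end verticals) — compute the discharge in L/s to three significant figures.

Panel 1-2: Δb = 1.84 m, d̄ = (0.16+0.54)/2 = 0.35, v̄ = (0.18+0.51)/2 = 0.345 → q = 1.84×0.35×0.345 = 0.2222 m³/s
Panel 2-3: Δb = 0.49 m, d̄ = (0.54+0.67)/2 = 0.605, v̄ = (0.51+0.58)/2 = 0.545 → q = 0.49×0.605×0.545 = 0.1616 m³/s
Panel 3-4: Δb = 1.04 m, d̄ = (0.67+0.47)/2 = 0.57, v̄ = (0.58+0.49)/2 = 0.535 → q = 1.04×0.57×0.535 = 0.3171 m³/s
Panel 4-5: Δb = 1.16 m, d̄ = (0.47+0.46)/2 = 0.465, v̄ = (0.49+0.44)/2 = 0.465 → q = 1.16×0.465×0.465 = 0.2508 m³/s
Panel 5-6: Δb = 0.7 m, d̄ = (0.46+0.15)/2 = 0.305, v̄ = (0.44+0.28)/2 = 0.36 → q = 0.7×0.305×0.36 = 0.07686 m³/s
Q = Σ q = 1.029 m³/s
= 1.029 × 1000 = 1029 L/s

1030 L/s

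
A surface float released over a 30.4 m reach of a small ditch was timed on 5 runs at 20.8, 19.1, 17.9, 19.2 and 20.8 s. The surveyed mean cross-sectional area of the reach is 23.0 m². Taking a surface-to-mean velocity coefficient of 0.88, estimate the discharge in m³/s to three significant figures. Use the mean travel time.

t̄ = (20.8 + 19.1 + 17.9 + 19.2 + 20.8) / 5 = 19.56 s
v_surface = L / t̄ = 30.4 / 19.56 = 1.554 m/s
v_mean = 0.88 × 1.554 = 1.368 m/s
Q = A × v_mean = 23.0 × 1.368 = 31.46 m³/s

31.5 m³/s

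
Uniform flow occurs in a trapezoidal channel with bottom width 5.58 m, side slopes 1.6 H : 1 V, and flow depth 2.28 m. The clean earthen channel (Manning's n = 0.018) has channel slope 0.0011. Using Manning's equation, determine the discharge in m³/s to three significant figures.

50.4 m³/s

A = (b + z·y)·y = (5.58 + 1.6×2.28)×2.28 = 21.04 m²
P = b + 2y√(1+z²) = 5.58 + 2×2.28×√(1+1.6²) = 14.18 m
R = A/P = 21.04/14.18 = 1.483 m
Q = (1/n)·A·R^(2/3)·S^(1/2) = (1/0.018) × 21.04 × 1.483^(2/3) × 0.0011^(1/2) = 50.42 m³/s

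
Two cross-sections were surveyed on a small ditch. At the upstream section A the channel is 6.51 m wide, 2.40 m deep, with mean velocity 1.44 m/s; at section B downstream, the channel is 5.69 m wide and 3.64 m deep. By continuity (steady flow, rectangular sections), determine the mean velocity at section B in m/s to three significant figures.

1.09 m/s

Q = A₁V₁ = (6.51×2.40) × 1.44 = 22.50 m³/s
A₂ = 5.69 × 3.64 = 20.71 m²
V₂ = Q/A₂ = 22.50/20.71 = 1.086 m/s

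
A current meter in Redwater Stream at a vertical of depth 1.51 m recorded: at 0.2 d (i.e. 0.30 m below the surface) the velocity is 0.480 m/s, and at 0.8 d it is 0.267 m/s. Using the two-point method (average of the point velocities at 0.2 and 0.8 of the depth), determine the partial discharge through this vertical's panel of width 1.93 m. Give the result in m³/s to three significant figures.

1.09 m³/s

v̄ = (0.480 + 0.267) / 2 = 0.3735 m/s
q = v̄ × d × w = 0.3735 × 1.51 × 1.93 = 1.088 m³/s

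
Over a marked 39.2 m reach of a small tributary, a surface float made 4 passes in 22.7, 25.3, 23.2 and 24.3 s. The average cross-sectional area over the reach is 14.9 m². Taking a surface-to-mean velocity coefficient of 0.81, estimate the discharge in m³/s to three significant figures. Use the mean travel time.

t̄ = (22.7 + 25.3 + 23.2 + 24.3) / 4 = 23.875 s
v_surface = L / t̄ = 39.2 / 23.875 = 1.642 m/s
v_mean = 0.81 × 1.642 = 1.330 m/s
Q = A × v_mean = 14.9 × 1.330 = 19.82 m³/s

19.8 m³/s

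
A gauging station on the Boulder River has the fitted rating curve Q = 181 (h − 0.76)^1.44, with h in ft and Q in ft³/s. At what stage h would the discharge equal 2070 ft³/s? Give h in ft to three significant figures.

h − h₀ = (Q/C)^(1/b) = (2070/181)^(1/1.44) = 5.432 ft
h = 0.76 + 5.432 = 6.192 ft

6.19 ft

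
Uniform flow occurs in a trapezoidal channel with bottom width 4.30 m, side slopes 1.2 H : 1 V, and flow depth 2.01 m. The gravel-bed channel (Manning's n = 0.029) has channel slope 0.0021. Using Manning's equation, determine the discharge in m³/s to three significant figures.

25.1 m³/s

A = (b + z·y)·y = (4.30 + 1.2×2.01)×2.01 = 13.49 m²
P = b + 2y√(1+z²) = 4.30 + 2×2.01×√(1+1.2²) = 10.58 m
R = A/P = 13.49/10.58 = 1.275 m
Q = (1/n)·A·R^(2/3)·S^(1/2) = (1/0.029) × 13.49 × 1.275^(2/3) × 0.0021^(1/2) = 25.07 m³/s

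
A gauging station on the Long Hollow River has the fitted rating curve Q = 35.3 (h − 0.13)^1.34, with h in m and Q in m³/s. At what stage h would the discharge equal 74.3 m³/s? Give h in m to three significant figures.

1.87 m

h − h₀ = (Q/C)^(1/b) = (74.3/35.3)^(1/1.34) = 1.743 m
h = 0.13 + 1.743 = 1.873 m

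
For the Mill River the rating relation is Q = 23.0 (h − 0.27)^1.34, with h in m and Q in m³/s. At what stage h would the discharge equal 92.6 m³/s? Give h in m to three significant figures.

3.10 m

h − h₀ = (Q/C)^(1/b) = (92.6/23.0)^(1/1.34) = 2.828 m
h = 0.27 + 2.828 = 3.098 m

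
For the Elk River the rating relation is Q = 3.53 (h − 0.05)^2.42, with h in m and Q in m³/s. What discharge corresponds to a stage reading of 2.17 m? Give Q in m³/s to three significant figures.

Q = 3.53 × (2.17 − 0.05)^2.42 = 3.53 × 2.12^2.42 = 21.75 m³/s

21.8 m³/s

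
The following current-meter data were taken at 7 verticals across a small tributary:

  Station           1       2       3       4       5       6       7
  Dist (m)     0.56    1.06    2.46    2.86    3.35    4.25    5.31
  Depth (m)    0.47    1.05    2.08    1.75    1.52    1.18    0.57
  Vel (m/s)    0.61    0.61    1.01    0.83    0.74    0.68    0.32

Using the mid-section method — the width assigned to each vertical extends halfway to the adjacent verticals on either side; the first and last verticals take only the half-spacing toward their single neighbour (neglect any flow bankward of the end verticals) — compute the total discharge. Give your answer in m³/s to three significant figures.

4.88 m³/s

w_1 = (1.06 − 0.56)/2 = 0.25 m; q_1 = 0.61 × 0.47 × 0.25 = 0.07168 m³/s
w_2 = (2.46 − 0.56)/2 = 0.95 m; q_2 = 0.61 × 1.05 × 0.95 = 0.6085 m³/s
w_3 = (2.86 − 1.06)/2 = 0.9 m; q_3 = 1.01 × 2.08 × 0.9 = 1.891 m³/s
w_4 = (3.35 − 2.46)/2 = 0.445 m; q_4 = 0.83 × 1.75 × 0.445 = 0.6464 m³/s
w_5 = (4.25 − 2.86)/2 = 0.695 m; q_5 = 0.74 × 1.52 × 0.695 = 0.7817 m³/s
w_6 = (5.31 − 3.35)/2 = 0.98 m; q_6 = 0.68 × 1.18 × 0.98 = 0.7864 m³/s
w_7 = (5.31 − 4.25)/2 = 0.53 m; q_7 = 0.32 × 0.57 × 0.53 = 0.09667 m³/s
Q = Σ qᵢ = 4.882 m³/s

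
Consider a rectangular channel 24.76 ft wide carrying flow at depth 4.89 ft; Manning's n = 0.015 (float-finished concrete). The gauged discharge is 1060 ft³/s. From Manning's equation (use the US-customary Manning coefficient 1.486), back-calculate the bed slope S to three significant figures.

A = b·y = 24.76 × 4.89 = 121.1 ft²
P = b + 2y = 24.76 + 2×4.89 = 34.54 ft
R = A/P = 121.1/34.54 = 3.505 ft
S = (Q·n / (1.486·A·R^(2/3)))² = (1060×0.015 / (1.486×121.1×2.308))² = 0.001467

0.00147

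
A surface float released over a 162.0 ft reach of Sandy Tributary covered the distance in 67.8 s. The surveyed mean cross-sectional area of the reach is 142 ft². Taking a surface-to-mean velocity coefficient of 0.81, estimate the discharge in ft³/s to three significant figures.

v_surface = L / t̄ = 162.0 / 67.8 = 2.389 ft/s
v_mean = 0.81 × 2.389 = 1.935 ft/s
Q = A × v_mean = 142 × 1.935 = 274.8 ft³/s

275 ft³/s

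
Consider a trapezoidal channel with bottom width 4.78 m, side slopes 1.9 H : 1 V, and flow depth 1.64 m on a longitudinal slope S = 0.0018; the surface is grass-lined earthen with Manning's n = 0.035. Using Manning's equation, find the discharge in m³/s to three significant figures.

16.7 m³/s

A = (b + z·y)·y = (4.78 + 1.9×1.64)×1.64 = 12.95 m²
P = b + 2y√(1+z²) = 4.78 + 2×1.64×√(1+1.9²) = 11.82 m
R = A/P = 12.95/11.82 = 1.095 m
Q = (1/n)·A·R^(2/3)·S^(1/2) = (1/0.035) × 12.95 × 1.095^(2/3) × 0.0018^(1/2) = 16.68 m³/s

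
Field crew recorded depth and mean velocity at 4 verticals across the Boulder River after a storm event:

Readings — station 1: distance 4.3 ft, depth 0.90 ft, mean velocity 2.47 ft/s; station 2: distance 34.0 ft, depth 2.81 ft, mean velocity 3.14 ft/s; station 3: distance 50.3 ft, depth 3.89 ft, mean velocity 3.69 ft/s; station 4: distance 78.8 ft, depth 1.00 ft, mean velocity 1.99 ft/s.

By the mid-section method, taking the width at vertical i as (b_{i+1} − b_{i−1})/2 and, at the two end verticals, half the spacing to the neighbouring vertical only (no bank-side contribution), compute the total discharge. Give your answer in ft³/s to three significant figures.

586 ft³/s

w_1 = (34.0 − 4.3)/2 = 14.85 ft; q_1 = 2.47 × 0.90 × 14.85 = 33.01 ft³/s
w_2 = (50.3 − 4.3)/2 = 23 ft; q_2 = 3.14 × 2.81 × 23 = 202.9 ft³/s
w_3 = (78.8 − 34.0)/2 = 22.4 ft; q_3 = 3.69 × 3.89 × 22.4 = 321.5 ft³/s
w_4 = (78.8 − 50.3)/2 = 14.25 ft; q_4 = 1.99 × 1.00 × 14.25 = 28.36 ft³/s
Q = Σ qᵢ = 585.8 ft³/s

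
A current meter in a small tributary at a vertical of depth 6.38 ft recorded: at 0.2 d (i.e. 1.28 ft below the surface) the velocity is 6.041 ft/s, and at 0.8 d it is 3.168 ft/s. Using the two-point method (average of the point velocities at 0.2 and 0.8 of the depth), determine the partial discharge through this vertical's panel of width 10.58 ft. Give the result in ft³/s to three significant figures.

v̄ = (6.041 + 3.168) / 2 = 4.605 ft/s
q = v̄ × d × w = 4.605 × 6.38 × 10.58 = 310.8 ft³/s

311 ft³/s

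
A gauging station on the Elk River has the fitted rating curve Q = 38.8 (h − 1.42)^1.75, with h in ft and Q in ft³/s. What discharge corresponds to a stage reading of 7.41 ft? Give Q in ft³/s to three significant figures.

890 ft³/s

Q = 38.8 × (7.41 − 1.42)^1.75 = 38.8 × 5.99^1.75 = 889.9 ft³/s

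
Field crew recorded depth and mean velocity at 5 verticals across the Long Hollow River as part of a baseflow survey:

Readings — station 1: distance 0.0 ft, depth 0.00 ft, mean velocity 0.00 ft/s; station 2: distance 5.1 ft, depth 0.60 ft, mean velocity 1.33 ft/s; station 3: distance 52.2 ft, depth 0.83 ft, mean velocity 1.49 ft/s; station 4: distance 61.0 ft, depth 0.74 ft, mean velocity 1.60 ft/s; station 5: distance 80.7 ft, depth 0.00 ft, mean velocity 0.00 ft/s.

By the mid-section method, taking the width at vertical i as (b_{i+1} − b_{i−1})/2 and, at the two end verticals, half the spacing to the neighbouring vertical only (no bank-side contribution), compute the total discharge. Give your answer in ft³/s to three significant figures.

w_2 = (52.2 − 0.0)/2 = 26.1 ft; q_2 = 1.33 × 0.60 × 26.1 = 20.83 ft³/s
w_3 = (61.0 − 5.1)/2 = 27.95 ft; q_3 = 1.49 × 0.83 × 27.95 = 34.57 ft³/s
w_4 = (80.7 − 52.2)/2 = 14.25 ft; q_4 = 1.60 × 0.74 × 14.25 = 16.87 ft³/s
Stations 1, 5 contribute zero (depth or velocity is 0).
Q = Σ qᵢ = 72.27 ft³/s

72.3 ft³/s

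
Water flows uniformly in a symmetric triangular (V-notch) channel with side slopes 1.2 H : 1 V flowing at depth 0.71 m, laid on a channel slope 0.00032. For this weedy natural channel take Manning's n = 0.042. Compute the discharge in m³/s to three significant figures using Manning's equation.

A = z·y² = 1.2×0.71² = 0.6049 m²
P = 2y√(1+z²) = 2×0.71×√(1+1.2²) = 2.218 m
R = A/P = 0.6049/2.218 = 0.2727 m
Q = (1/n)·A·R^(2/3)·S^(1/2) = (1/0.042) × 0.6049 × 0.2727^(2/3) × 0.00032^(1/2) = 0.1084 m³/s

0.108 m³/s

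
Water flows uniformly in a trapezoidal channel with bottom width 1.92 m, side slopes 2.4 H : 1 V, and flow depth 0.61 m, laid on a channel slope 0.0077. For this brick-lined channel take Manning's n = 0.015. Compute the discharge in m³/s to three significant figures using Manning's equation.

6.61 m³/s

A = (b + z·y)·y = (1.92 + 2.4×0.61)×0.61 = 2.064 m²
P = b + 2y√(1+z²) = 1.92 + 2×0.61×√(1+2.4²) = 5.092 m
R = A/P = 2.064/5.092 = 0.4054 m
Q = (1/n)·A·R^(2/3)·S^(1/2) = (1/0.015) × 2.064 × 0.4054^(2/3) × 0.0077^(1/2) = 6.614 m³/s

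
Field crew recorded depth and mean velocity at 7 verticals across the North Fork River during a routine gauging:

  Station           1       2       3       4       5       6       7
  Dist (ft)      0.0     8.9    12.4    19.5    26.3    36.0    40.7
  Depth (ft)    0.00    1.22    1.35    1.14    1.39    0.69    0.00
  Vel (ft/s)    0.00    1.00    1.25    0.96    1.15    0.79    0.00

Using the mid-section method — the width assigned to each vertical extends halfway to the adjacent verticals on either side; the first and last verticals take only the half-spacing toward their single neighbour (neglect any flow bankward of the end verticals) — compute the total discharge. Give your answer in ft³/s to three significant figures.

w_2 = (12.4 − 0.0)/2 = 6.2 ft; q_2 = 1.00 × 1.22 × 6.2 = 7.564 ft³/s
w_3 = (19.5 − 8.9)/2 = 5.3 ft; q_3 = 1.25 × 1.35 × 5.3 = 8.944 ft³/s
w_4 = (26.3 − 12.4)/2 = 6.95 ft; q_4 = 0.96 × 1.14 × 6.95 = 7.606 ft³/s
w_5 = (36.0 − 19.5)/2 = 8.25 ft; q_5 = 1.15 × 1.39 × 8.25 = 13.19 ft³/s
w_6 = (40.7 − 26.3)/2 = 7.2 ft; q_6 = 0.79 × 0.69 × 7.2 = 3.925 ft³/s
Stations 1, 7 contribute zero (depth or velocity is 0).
Q = Σ qᵢ = 41.23 ft³/s

41.2 ft³/s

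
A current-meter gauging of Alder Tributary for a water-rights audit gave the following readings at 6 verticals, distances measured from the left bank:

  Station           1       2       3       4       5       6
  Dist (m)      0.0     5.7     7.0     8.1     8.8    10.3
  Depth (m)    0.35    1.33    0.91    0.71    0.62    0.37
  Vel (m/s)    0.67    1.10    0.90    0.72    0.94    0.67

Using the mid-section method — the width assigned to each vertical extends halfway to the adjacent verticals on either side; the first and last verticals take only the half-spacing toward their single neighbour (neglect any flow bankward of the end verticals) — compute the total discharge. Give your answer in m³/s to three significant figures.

w_1 = (5.7 − 0.0)/2 = 2.85 m; q_1 = 0.67 × 0.35 × 2.85 = 0.6683 m³/s
w_2 = (7.0 − 0.0)/2 = 3.5 m; q_2 = 1.10 × 1.33 × 3.5 = 5.121 m³/s
w_3 = (8.1 − 5.7)/2 = 1.2 m; q_3 = 0.90 × 0.91 × 1.2 = 0.9828 m³/s
w_4 = (8.8 − 7.0)/2 = 0.9 m; q_4 = 0.72 × 0.71 × 0.9 = 0.4601 m³/s
w_5 = (10.3 − 8.1)/2 = 1.1 m; q_5 = 0.94 × 0.62 × 1.1 = 0.6411 m³/s
w_6 = (10.3 − 8.8)/2 = 0.75 m; q_6 = 0.67 × 0.37 × 0.75 = 0.1859 m³/s
Q = Σ qᵢ = 8.059 m³/s

8.06 m³/s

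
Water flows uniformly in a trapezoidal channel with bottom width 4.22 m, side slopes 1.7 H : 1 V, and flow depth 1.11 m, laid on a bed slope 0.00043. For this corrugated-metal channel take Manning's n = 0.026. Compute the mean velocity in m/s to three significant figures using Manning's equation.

A = (b + z·y)·y = (4.22 + 1.7×1.11)×1.11 = 6.779 m²
P = b + 2y√(1+z²) = 4.22 + 2×1.11×√(1+1.7²) = 8.599 m
R = A/P = 6.779/8.599 = 0.7884 m
Q = (1/n)·A·R^(2/3)·S^(1/2) = (1/0.026) × 6.779 × 0.7884^(2/3) × 0.00043^(1/2) = 4.614 m³/s
V = Q/A = 4.614/6.779 = 0.6806 m/s

0.681 m/s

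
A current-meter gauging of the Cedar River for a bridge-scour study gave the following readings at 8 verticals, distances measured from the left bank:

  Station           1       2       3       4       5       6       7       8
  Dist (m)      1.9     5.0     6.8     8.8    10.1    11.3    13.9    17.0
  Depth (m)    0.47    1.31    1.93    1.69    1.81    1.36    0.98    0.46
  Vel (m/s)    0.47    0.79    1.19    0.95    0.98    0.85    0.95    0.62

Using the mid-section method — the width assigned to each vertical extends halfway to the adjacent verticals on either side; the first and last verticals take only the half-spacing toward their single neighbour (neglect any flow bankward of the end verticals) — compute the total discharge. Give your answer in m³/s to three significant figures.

17.4 m³/s

w_1 = (5.0 − 1.9)/2 = 1.55 m; q_1 = 0.47 × 0.47 × 1.55 = 0.3424 m³/s
w_2 = (6.8 − 1.9)/2 = 2.45 m; q_2 = 0.79 × 1.31 × 2.45 = 2.536 m³/s
w_3 = (8.8 − 5.0)/2 = 1.9 m; q_3 = 1.19 × 1.93 × 1.9 = 4.364 m³/s
w_4 = (10.1 − 6.8)/2 = 1.65 m; q_4 = 0.95 × 1.69 × 1.65 = 2.649 m³/s
w_5 = (11.3 − 8.8)/2 = 1.25 m; q_5 = 0.98 × 1.81 × 1.25 = 2.217 m³/s
w_6 = (13.9 − 10.1)/2 = 1.9 m; q_6 = 0.85 × 1.36 × 1.9 = 2.196 m³/s
w_7 = (17.0 − 11.3)/2 = 2.85 m; q_7 = 0.95 × 0.98 × 2.85 = 2.653 m³/s
w_8 = (17.0 − 13.9)/2 = 1.55 m; q_8 = 0.62 × 0.46 × 1.55 = 0.4421 m³/s
Q = Σ qᵢ = 17.40 m³/s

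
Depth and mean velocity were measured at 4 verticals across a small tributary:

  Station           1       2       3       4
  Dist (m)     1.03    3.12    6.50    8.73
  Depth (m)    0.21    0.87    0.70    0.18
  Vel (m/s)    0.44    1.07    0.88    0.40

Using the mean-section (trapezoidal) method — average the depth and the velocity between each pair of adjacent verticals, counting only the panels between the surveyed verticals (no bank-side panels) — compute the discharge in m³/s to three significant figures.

4.07 m³/s

Panel 1-2: Δb = 2.09 m, d̄ = (0.21+0.87)/2 = 0.54, v̄ = (0.44+1.07)/2 = 0.755 → q = 2.09×0.54×0.755 = 0.8521 m³/s
Panel 2-3: Δb = 3.38 m, d̄ = (0.87+0.70)/2 = 0.785, v̄ = (1.07+0.88)/2 = 0.975 → q = 3.38×0.785×0.975 = 2.587 m³/s
Panel 3-4: Δb = 2.23 m, d̄ = (0.70+0.18)/2 = 0.44, v̄ = (0.88+0.40)/2 = 0.64 → q = 2.23×0.44×0.64 = 0.6280 m³/s
Q = Σ q = 4.067 m³/s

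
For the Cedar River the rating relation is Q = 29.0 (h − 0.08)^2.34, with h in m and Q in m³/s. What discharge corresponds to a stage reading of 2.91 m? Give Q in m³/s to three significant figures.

331 m³/s

Q = 29.0 × (2.91 − 0.08)^2.34 = 29.0 × 2.83^2.34 = 330.8 m³/s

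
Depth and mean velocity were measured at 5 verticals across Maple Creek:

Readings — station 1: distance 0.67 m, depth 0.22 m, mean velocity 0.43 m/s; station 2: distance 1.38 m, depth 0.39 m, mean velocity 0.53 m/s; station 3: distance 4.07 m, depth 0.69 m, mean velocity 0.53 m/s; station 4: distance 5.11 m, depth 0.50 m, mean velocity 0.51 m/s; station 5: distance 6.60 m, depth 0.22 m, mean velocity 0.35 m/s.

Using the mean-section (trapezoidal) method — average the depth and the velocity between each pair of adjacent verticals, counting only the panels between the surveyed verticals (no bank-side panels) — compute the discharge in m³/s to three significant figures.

Panel 1-2: Δb = 0.71 m, d̄ = (0.22+0.39)/2 = 0.305, v̄ = (0.43+0.53)/2 = 0.48 → q = 0.71×0.305×0.48 = 0.1039 m³/s
Panel 2-3: Δb = 2.69 m, d̄ = (0.39+0.69)/2 = 0.54, v̄ = (0.53+0.53)/2 = 0.53 → q = 2.69×0.54×0.53 = 0.7699 m³/s
Panel 3-4: Δb = 1.04 m, d̄ = (0.69+0.50)/2 = 0.595, v̄ = (0.53+0.51)/2 = 0.52 → q = 1.04×0.595×0.52 = 0.3218 m³/s
Panel 4-5: Δb = 1.49 m, d̄ = (0.50+0.22)/2 = 0.36, v̄ = (0.51+0.35)/2 = 0.43 → q = 1.49×0.36×0.43 = 0.2307 m³/s
Q = Σ q = 1.426 m³/s

1.43 m³/s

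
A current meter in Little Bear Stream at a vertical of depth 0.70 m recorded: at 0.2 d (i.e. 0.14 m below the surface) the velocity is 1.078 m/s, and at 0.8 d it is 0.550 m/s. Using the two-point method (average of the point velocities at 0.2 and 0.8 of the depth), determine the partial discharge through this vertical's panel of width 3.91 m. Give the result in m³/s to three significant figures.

2.23 m³/s

v̄ = (1.078 + 0.550) / 2 = 0.8140 m/s
q = v̄ × d × w = 0.8140 × 0.70 × 3.91 = 2.228 m³/s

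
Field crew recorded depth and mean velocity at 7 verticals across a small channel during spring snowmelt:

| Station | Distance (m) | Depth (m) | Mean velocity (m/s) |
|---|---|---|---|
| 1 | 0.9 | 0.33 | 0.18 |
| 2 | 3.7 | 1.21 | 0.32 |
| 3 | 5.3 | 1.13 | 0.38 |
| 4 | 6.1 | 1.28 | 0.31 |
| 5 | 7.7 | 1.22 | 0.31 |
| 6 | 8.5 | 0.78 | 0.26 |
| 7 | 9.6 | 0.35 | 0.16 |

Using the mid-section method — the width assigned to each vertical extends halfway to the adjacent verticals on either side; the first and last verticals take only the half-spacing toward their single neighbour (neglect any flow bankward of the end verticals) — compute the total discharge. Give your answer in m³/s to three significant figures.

2.60 m³/s

w_1 = (3.7 − 0.9)/2 = 1.4 m; q_1 = 0.18 × 0.33 × 1.4 = 0.08316 m³/s
w_2 = (5.3 − 0.9)/2 = 2.2 m; q_2 = 0.32 × 1.21 × 2.2 = 0.8518 m³/s
w_3 = (6.1 − 3.7)/2 = 1.2 m; q_3 = 0.38 × 1.13 × 1.2 = 0.5153 m³/s
w_4 = (7.7 − 5.3)/2 = 1.2 m; q_4 = 0.31 × 1.28 × 1.2 = 0.4762 m³/s
w_5 = (8.5 − 6.1)/2 = 1.2 m; q_5 = 0.31 × 1.22 × 1.2 = 0.4538 m³/s
w_6 = (9.6 − 7.7)/2 = 0.95 m; q_6 = 0.26 × 0.78 × 0.95 = 0.1927 m³/s
w_7 = (9.6 − 8.5)/2 = 0.55 m; q_7 = 0.16 × 0.35 × 0.55 = 0.03080 m³/s
Q = Σ qᵢ = 2.604 m³/s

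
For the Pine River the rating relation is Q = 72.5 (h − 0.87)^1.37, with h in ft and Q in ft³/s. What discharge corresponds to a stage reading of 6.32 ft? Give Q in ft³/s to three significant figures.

740 ft³/s

Q = 72.5 × (6.32 − 0.87)^1.37 = 72.5 × 5.45^1.37 = 739.9 ft³/s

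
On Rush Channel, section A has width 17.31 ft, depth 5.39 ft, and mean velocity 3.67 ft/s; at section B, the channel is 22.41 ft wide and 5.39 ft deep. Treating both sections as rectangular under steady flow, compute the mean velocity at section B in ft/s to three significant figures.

Q = A₁V₁ = (17.31×5.39) × 3.67 = 342.4 ft³/s
A₂ = 22.41 × 5.39 = 120.8 ft²
V₂ = Q/A₂ = 342.4/120.8 = 2.835 ft/s

2.83 ft/s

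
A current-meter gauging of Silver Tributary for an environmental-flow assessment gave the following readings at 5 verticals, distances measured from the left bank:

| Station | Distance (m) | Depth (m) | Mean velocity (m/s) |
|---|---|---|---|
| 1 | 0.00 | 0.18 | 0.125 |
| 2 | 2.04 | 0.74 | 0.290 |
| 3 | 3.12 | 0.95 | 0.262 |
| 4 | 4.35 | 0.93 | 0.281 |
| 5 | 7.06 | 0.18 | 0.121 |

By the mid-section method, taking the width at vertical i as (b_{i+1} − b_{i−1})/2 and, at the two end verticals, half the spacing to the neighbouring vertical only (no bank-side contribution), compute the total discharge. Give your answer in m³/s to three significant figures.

1.19 m³/s

w_1 = (2.04 − 0.00)/2 = 1.02 m; q_1 = 0.125 × 0.18 × 1.02 = 0.02295 m³/s
w_2 = (3.12 − 0.00)/2 = 1.56 m; q_2 = 0.290 × 0.74 × 1.56 = 0.3348 m³/s
w_3 = (4.35 − 2.04)/2 = 1.155 m; q_3 = 0.262 × 0.95 × 1.155 = 0.2875 m³/s
w_4 = (7.06 − 3.12)/2 = 1.97 m; q_4 = 0.281 × 0.93 × 1.97 = 0.5148 m³/s
w_5 = (7.06 − 4.35)/2 = 1.355 m; q_5 = 0.121 × 0.18 × 1.355 = 0.02951 m³/s
Q = Σ qᵢ = 1.190 m³/s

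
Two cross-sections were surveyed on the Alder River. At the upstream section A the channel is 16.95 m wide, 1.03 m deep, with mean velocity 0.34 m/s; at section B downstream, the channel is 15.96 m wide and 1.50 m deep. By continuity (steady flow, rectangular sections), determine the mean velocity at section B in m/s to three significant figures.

0.248 m/s

Q = A₁V₁ = (16.95×1.03) × 0.34 = 5.936 m³/s
A₂ = 15.96 × 1.50 = 23.94 m²
V₂ = Q/A₂ = 5.936/23.94 = 0.2479 m/s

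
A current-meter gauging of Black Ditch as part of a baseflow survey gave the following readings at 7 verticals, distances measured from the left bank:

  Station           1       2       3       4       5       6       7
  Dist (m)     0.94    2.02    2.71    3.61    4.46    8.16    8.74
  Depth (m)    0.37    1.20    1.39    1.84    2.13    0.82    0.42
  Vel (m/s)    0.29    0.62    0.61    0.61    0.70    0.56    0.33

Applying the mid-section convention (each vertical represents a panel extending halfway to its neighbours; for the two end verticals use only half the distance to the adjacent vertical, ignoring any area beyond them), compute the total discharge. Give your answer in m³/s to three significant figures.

w_1 = (2.02 − 0.94)/2 = 0.54 m; q_1 = 0.29 × 0.37 × 0.54 = 0.05794 m³/s
w_2 = (2.71 − 0.94)/2 = 0.885 m; q_2 = 0.62 × 1.20 × 0.885 = 0.6584 m³/s
w_3 = (3.61 − 2.02)/2 = 0.795 m; q_3 = 0.61 × 1.39 × 0.795 = 0.6741 m³/s
w_4 = (4.46 − 2.71)/2 = 0.875 m; q_4 = 0.61 × 1.84 × 0.875 = 0.9821 m³/s
w_5 = (8.16 − 3.61)/2 = 2.275 m; q_5 = 0.70 × 2.13 × 2.275 = 3.392 m³/s
w_6 = (8.74 − 4.46)/2 = 2.14 m; q_6 = 0.56 × 0.82 × 2.14 = 0.9827 m³/s
w_7 = (8.74 − 8.16)/2 = 0.29 m; q_7 = 0.33 × 0.42 × 0.29 = 0.04019 m³/s
Q = Σ qᵢ = 6.787 m³/s

6.79 m³/s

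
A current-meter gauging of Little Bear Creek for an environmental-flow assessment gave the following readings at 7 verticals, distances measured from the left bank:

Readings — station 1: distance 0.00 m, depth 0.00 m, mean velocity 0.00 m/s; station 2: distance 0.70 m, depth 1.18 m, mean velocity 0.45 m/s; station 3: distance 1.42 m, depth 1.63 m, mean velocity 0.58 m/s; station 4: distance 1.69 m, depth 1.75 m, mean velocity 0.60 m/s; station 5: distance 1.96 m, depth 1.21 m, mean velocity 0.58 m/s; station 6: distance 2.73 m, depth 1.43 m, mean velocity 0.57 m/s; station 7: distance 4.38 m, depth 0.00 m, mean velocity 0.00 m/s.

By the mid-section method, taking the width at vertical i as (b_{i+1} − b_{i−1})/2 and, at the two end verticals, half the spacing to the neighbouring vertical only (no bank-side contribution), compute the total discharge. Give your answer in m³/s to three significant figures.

2.48 m³/s

w_2 = (1.42 − 0.00)/2 = 0.71 m; q_2 = 0.45 × 1.18 × 0.71 = 0.3770 m³/s
w_3 = (1.69 − 0.70)/2 = 0.495 m; q_3 = 0.58 × 1.63 × 0.495 = 0.4680 m³/s
w_4 = (1.96 − 1.42)/2 = 0.27 m; q_4 = 0.60 × 1.75 × 0.27 = 0.2835 m³/s
w_5 = (2.73 − 1.69)/2 = 0.52 m; q_5 = 0.58 × 1.21 × 0.52 = 0.3649 m³/s
w_6 = (4.38 − 1.96)/2 = 1.21 m; q_6 = 0.57 × 1.43 × 1.21 = 0.9863 m³/s
Stations 1, 7 contribute zero (depth or velocity is 0).
Q = Σ qᵢ = 2.480 m³/s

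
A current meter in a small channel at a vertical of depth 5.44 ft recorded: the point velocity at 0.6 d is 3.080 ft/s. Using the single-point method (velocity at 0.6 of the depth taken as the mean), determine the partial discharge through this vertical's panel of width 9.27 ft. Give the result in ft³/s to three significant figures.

v̄ = v₀.₆ = 3.080 ft/s
q = v̄ × d × w = 3.080 × 5.44 × 9.27 = 155.3 ft³/s

155 ft³/s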